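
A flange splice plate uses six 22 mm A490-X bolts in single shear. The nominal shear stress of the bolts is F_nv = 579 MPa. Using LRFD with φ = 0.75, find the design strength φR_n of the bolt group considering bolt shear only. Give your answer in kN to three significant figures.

990 kN

A_b = π × 22² / 4 = 380.1 mm².
R_n = F_nv · A_b · n · n_s = 579 × 380.1 × 6 × 1 / 1000 = 1321 kN.
Design strength φR_n = 0.75 × 1321 = 990 kN.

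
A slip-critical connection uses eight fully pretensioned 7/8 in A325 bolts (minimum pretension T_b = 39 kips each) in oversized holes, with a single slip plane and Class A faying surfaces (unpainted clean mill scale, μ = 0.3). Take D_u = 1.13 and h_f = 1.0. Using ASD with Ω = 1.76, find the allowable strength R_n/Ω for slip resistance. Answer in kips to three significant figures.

R_n = μ · D_u · h_f · T_b · n_s · n_b = 0.3 × 1.13 × 1.0 × 39 × 1 × 8 = 105.8 kips.
Allowable strength R_n/Ω = 105.8 / 1.76 = 60.1 kips.

60.1 kips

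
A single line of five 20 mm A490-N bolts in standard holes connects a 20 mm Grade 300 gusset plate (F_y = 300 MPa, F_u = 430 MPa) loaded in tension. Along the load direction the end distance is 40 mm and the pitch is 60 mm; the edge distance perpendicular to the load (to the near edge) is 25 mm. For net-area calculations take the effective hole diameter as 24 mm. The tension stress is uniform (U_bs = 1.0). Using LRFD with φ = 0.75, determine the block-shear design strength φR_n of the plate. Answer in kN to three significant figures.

749 kN

Shear plane L_v = 40 + 4·60 = 280 mm; A_gv = 280 × 20 = 5600 mm².
A_nv = (280 − 4.5·24) × 20 = 3440 mm².
A_nt = (25 − 0.5·24) × 20 = 260 mm².
0.6 F_u A_nv = 887.5 kN; 0.6 F_y A_gv = 1008 kN → shear rupture governs the shear term.
R_n = 887.5 + 1.0 × 430 × 260 / 1000 = 999.3 kN.
Design strength φR_n = 0.75 × 999.3 = 749 kN.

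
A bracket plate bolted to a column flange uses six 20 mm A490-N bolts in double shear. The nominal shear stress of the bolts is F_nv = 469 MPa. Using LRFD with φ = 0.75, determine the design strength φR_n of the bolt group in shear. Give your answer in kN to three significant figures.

A_b = π × 20² / 4 = 314.2 mm².
R_n = F_nv · A_b · n · n_s = 469 × 314.2 × 6 × 2 / 1000 = 1768 kN.
Design strength φR_n = 0.75 × 1768 = 1330 kN.

1330 kN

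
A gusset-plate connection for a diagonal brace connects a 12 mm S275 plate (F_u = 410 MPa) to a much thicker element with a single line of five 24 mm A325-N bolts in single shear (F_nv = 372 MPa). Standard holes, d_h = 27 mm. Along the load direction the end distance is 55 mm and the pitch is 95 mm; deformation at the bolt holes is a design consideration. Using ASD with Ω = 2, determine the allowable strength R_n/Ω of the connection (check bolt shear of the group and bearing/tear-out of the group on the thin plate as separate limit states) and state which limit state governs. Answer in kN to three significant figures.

421 kN (bolt shear governs)

Bolt shear: A_b = π·24²/4 = 452.4 mm²; R_n = 372 × 452.4 × 5 × 1 / 1000 = 841.4 kN → 841.4 / 2 = 421 kN.
Bearing (1.2 l_c t F_u ≤ 2.4 d t F_u): upper limit = 2.4·24·12·410 / 1000 = 283.4 kN.
  Edge l_c = 55 − 27/2 = 41.5 → r_n = 245 kN; interior l_c = 95 − 27 = 68 → r_n = 283.4 kN.
  R_n,bearing = 1·245 + 4·283.4 = 1379 kN → 1379 / 2 = 689 kN.
Bolt shear governs: 421 kN.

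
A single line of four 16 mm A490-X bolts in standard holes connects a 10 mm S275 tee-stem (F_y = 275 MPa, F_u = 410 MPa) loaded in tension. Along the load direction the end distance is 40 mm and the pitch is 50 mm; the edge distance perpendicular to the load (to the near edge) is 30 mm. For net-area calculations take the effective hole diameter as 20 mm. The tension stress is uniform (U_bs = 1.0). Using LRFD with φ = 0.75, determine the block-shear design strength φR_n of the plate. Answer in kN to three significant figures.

283 kN

Shear plane L_v = 40 + 3·50 = 190 mm; A_gv = 190 × 10 = 1900 mm².
A_nv = (190 − 3.5·20) × 10 = 1200 mm².
A_nt = (30 − 0.5·20) × 10 = 200 mm².
0.6 F_u A_nv = 295.2 kN; 0.6 F_y A_gv = 313.5 kN → shear rupture governs the shear term.
R_n = 295.2 + 1.0 × 410 × 200 / 1000 = 377.2 kN.
Design strength φR_n = 0.75 × 377.2 = 283 kN.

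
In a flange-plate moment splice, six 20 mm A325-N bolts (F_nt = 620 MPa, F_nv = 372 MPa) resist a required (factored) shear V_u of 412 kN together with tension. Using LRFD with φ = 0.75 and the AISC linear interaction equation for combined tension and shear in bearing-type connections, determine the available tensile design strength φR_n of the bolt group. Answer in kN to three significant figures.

453 kN

A_b = π·20²/4 = 314.2 mm²; f_rv = 412 × 1000 / (6 × 314.2) = 218.6 MPa.
F'_nt = 1.3 F_nt − (F_nt / φF_nv) f_rv = 1.3·620 − (620/(0.75·372))·218.6 = 320.3 MPa, capped at F_nt → F'_nt = 320.3 MPa.
R_n = F'_nt · A_b · n = 320.3 × 314.2 × 6 / 1000 = 603.7 kN.
Design strength φR_n = 0.75 × 603.7 = 453 kN.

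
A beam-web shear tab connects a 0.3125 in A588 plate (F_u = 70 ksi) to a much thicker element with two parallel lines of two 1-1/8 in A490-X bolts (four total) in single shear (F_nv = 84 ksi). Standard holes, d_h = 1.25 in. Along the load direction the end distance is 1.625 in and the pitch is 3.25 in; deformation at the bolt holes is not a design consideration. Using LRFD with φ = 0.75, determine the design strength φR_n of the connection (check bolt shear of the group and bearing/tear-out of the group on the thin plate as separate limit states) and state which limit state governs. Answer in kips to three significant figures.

148 kips (bearing governs)

Bolt shear: A_b = π·1.125²/4 = 0.994 in²; R_n = 84 × 0.994 × 4 × 1 = 334 kips → 0.75 × 334 = 250 kips.
Bearing (1.5 l_c t F_u ≤ 3.0 d t F_u): upper limit = 3.0·1.125·0.3125·70 = 73.83 kips.
  Edge l_c = 1.625 − 1.25/2 = 1 → r_n = 32.81 kips; interior l_c = 3.25 − 1.25 = 2 → r_n = 65.62 kips.
  R_n,bearing = 2·32.81 + 2·65.62 = 196.9 kips → 0.75 × 196.9 = 148 kips.
Bearing governs: 148 kips.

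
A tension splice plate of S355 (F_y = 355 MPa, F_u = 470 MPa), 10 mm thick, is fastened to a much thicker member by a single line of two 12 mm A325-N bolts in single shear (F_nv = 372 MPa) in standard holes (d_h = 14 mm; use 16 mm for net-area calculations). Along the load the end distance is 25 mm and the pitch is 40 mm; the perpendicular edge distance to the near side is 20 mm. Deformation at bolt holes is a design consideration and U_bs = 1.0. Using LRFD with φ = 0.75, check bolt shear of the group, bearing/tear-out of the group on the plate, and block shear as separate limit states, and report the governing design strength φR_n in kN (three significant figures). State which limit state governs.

63.1 kN (bolt shear governs)

Bolt shear: A_b = π·12²/4 = 113.1 mm²; R_n = 372 × 113.1 × 2 × 1 / 1000 = 84.14 kN → 0.75 × 84.14 = 63.1 kN.
Bearing: edge l_c = 18, r_n = 101.5 kN; interior l_c = 26, r_n = 135.4 kN; R_n = 101.5 + 1·135.4 = 236.9 kN → 178 kN.
Block shear: A_gv = 650, A_nv = 410, A_nt = 120 mm²; R_n = min(0.6F_uA_nv, 0.6F_yA_gv) + U_bs·F_u·A_nt = 172 kN → 129 kN.
Bolt shear governs: 63.1 kN.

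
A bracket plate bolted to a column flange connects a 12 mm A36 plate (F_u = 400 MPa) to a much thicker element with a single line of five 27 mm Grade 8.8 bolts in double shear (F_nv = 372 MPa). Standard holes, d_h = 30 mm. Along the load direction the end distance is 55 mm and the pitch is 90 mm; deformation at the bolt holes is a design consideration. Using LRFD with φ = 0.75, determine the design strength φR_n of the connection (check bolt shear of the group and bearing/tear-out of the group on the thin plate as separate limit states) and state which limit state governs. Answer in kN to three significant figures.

1110 kN (bearing governs)

Bolt shear: A_b = π·27²/4 = 572.6 mm²; R_n = 372 × 572.6 × 5 × 2 / 1000 = 2130 kN → 0.75 × 2130 = 1600 kN.
Bearing (1.2 l_c t F_u ≤ 2.4 d t F_u): upper limit = 2.4·27·12·400 / 1000 = 311 kN.
  Edge l_c = 55 − 30/2 = 40 → r_n = 230.4 kN; interior l_c = 90 − 30 = 60 → r_n = 311 kN.
  R_n,bearing = 1·230.4 + 4·311 = 1475 kN → 0.75 × 1475 = 1110 kN.
Bearing governs: 1110 kN.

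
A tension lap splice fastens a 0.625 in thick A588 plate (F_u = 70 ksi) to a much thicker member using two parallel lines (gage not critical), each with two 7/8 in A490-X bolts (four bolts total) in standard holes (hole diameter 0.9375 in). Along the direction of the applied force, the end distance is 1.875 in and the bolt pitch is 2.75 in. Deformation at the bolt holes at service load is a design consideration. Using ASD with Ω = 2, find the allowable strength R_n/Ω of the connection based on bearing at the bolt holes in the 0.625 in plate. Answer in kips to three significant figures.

Per bolt r_n = 1.2 l_c t F_u ≤ 2.4 d t F_u; upper limit = 2.4 × 0.875 × 0.625 × 70 = 91.88 kips.
Edge bolt: l_c = 1.875 − 0.9375/2 = 1.406 in → 1.2 × 1.406 × 0.625 × 70 = 73.83 → r_n = 73.83 kips.
Interior bolts: l_c = 2.75 − 0.9375 = 1.812 in → 1.2 × 1.812 × 0.625 × 70 = 95.16 → r_n = 91.88 kips.
R_n = 2 × 73.83 + 2 × 91.88 = 331.4 kips.
Allowable strength R_n/Ω = 331.4 / 2 = 166 kips.

166 kips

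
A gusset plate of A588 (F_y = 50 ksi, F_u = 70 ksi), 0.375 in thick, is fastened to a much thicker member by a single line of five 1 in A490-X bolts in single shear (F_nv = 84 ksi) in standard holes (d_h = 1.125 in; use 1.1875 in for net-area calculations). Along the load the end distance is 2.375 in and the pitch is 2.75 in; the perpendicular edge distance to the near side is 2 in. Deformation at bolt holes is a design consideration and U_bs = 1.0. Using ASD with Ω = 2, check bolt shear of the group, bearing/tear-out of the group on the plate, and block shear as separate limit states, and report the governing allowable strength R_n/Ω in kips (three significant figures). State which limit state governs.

Bolt shear: A_b = π·1²/4 = 0.7854 in²; R_n = 84 × 0.7854 × 5 × 1 = 329.9 kips → 329.9 / 2 = 165 kips.
Bearing: edge l_c = 1.812, r_n = 57.09 kips; interior l_c = 1.625, r_n = 51.19 kips; R_n = 57.09 + 4·51.19 = 261.8 kips → 131 kips.
Block shear: A_gv = 5.016, A_nv = 3.012, A_nt = 0.5273 in²; R_n = min(0.6F_uA_nv, 0.6F_yA_gv) + U_bs·F_u·A_nt = 163.4 kips → 81.7 kips.
Block shear governs: 81.7 kips.

81.7 kips (block shear governs)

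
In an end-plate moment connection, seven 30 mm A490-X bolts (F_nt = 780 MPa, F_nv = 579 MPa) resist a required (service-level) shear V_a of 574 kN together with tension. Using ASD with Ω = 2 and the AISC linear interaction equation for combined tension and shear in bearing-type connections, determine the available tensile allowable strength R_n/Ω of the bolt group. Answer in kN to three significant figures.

1740 kN

A_b = π·30²/4 = 706.9 mm²; f_rv = 574 × 1000 / (7 × 706.9) = 116 MPa.
F'_nt = 1.3 F_nt − (Ω F_nt / F_nv) f_rv = 1.3·780 − (2·780/579)·116 = 701.4 MPa, capped at F_nt → F'_nt = 701.4 MPa.
R_n = F'_nt · A_b · n = 701.4 × 706.9 × 7 / 1000 = 3471 kN.
Allowable strength R_n/Ω = 3471 / 2 = 1740 kN.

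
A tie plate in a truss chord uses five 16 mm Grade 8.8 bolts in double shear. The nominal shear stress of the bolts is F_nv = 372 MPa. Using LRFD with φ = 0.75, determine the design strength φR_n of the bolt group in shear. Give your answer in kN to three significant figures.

561 kN

A_b = π × 16² / 4 = 201.1 mm².
R_n = F_nv · A_b · n · n_s = 372 × 201.1 × 5 × 2 / 1000 = 748 kN.
Design strength φR_n = 0.75 × 748 = 561 kN.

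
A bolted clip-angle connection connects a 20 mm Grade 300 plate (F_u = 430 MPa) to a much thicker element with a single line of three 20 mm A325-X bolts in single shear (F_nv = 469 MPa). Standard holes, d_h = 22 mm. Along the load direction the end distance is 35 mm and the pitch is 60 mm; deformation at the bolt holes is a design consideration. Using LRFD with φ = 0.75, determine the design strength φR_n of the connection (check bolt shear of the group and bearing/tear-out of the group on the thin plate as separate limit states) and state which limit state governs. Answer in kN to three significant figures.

Bolt shear: A_b = π·20²/4 = 314.2 mm²; R_n = 469 × 314.2 × 3 × 1 / 1000 = 442 kN → 0.75 × 442 = 332 kN.
Bearing (1.2 l_c t F_u ≤ 2.4 d t F_u): upper limit = 2.4·20·20·430 / 1000 = 412.8 kN.
  Edge l_c = 35 − 22/2 = 24 → r_n = 247.7 kN; interior l_c = 60 − 22 = 38 → r_n = 392.2 kN.
  R_n,bearing = 1·247.7 + 2·392.2 = 1032 kN → 0.75 × 1032 = 774 kN.
Bolt shear governs: 332 kN.

332 kN (bolt shear governs)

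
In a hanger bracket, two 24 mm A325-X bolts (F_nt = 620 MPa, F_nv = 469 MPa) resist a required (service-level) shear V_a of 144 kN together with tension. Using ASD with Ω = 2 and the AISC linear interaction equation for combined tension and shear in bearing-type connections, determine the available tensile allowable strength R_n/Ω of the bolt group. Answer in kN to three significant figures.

174 kN

A_b = π·24²/4 = 452.4 mm²; f_rv = 144 × 1000 / (2 × 452.4) = 159.2 MPa.
F'_nt = 1.3 F_nt − (Ω F_nt / F_nv) f_rv = 1.3·620 − (2·620/469)·159.2 = 385.2 MPa, capped at F_nt → F'_nt = 385.2 MPa.
R_n = F'_nt · A_b · n = 385.2 × 452.4 × 2 / 1000 = 348.5 kN.
Allowable strength R_n/Ω = 348.5 / 2 = 174 kN.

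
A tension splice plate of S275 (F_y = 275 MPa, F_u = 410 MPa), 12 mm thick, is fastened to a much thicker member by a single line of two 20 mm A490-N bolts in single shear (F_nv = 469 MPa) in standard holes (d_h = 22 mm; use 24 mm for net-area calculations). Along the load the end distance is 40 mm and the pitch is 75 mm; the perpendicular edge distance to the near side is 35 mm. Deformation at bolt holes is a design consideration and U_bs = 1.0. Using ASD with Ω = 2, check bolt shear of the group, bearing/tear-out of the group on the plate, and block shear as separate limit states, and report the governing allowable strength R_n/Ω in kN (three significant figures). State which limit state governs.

147 kN (bolt shear governs)

Bolt shear: A_b = π·20²/4 = 314.2 mm²; R_n = 469 × 314.2 × 2 × 1 / 1000 = 294.7 kN → 294.7 / 2 = 147 kN.
Bearing: edge l_c = 29, r_n = 171.2 kN; interior l_c = 53, r_n = 236.2 kN; R_n = 171.2 + 1·236.2 = 407.4 kN → 204 kN.
Block shear: A_gv = 1380, A_nv = 948, A_nt = 276 mm²; R_n = min(0.6F_uA_nv, 0.6F_yA_gv) + U_bs·F_u·A_nt = 340.9 kN → 170 kN.
Bolt shear governs: 147 kN.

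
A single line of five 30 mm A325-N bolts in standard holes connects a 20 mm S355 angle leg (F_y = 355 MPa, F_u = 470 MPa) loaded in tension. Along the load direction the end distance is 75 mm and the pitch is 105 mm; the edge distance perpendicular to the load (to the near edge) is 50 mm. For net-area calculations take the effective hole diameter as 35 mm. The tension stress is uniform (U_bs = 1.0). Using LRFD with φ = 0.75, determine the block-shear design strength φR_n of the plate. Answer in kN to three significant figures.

1660 kN

Shear plane L_v = 75 + 4·105 = 495 mm; A_gv = 495 × 20 = 9900 mm².
A_nv = (495 − 4.5·35) × 20 = 6750 mm².
A_nt = (50 − 0.5·35) × 20 = 650 mm².
0.6 F_u A_nv = 1904 kN; 0.6 F_y A_gv = 2109 kN → shear rupture governs the shear term.
R_n = 1904 + 1.0 × 470 × 650 / 1000 = 2209 kN.
Design strength φR_n = 0.75 × 2209 = 1660 kN.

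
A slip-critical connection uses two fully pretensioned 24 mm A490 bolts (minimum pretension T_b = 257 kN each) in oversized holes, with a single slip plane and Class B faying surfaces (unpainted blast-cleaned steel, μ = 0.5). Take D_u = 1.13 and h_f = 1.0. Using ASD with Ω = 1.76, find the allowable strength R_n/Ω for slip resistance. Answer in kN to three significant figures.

165 kN

R_n = μ · D_u · h_f · T_b · n_s · n_b = 0.5 × 1.13 × 1.0 × 257 × 1 × 2 = 290.4 kN.
Allowable strength R_n/Ω = 290.4 / 1.76 = 165 kN.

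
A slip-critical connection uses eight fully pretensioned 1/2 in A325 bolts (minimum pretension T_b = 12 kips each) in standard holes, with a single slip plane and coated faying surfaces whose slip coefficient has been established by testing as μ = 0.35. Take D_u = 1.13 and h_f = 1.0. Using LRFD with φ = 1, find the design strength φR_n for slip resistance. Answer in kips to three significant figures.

R_n = μ · D_u · h_f · T_b · n_s · n_b = 0.35 × 1.13 × 1.0 × 12 × 1 × 8 = 37.97 kips.
Design strength φR_n = 1 × 37.97 = 38 kips.

38 kips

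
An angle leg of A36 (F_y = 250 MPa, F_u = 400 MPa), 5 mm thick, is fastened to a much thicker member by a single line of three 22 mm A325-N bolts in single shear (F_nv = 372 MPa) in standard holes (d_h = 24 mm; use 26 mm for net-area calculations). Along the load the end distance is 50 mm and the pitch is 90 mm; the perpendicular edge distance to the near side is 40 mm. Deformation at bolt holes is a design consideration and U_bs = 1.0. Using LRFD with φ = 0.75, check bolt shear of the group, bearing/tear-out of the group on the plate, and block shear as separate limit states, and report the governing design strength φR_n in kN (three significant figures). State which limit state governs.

170 kN (block shear governs)

Bolt shear: A_b = π·22²/4 = 380.1 mm²; R_n = 372 × 380.1 × 3 × 1 / 1000 = 424.2 kN → 0.75 × 424.2 = 318 kN.
Bearing: edge l_c = 38, r_n = 91.2 kN; interior l_c = 66, r_n = 105.6 kN; R_n = 91.2 + 2·105.6 = 302.4 kN → 227 kN.
Block shear: A_gv = 1150, A_nv = 825, A_nt = 135 mm²; R_n = min(0.6F_uA_nv, 0.6F_yA_gv) + U_bs·F_u·A_nt = 226.5 kN → 170 kN.
Block shear governs: 170 kN.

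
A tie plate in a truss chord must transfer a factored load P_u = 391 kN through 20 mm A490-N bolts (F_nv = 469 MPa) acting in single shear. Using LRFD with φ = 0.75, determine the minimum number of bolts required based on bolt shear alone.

4 bolts

A_b = π·20²/4 = 314.2 mm².
Per-bolt design strength φR_n = 0.75 × 469 × 314.2 × 1 / 1000 = 110.5 kN.
n ≥ 391 / 110.5 = 3.538 → use 4 bolts.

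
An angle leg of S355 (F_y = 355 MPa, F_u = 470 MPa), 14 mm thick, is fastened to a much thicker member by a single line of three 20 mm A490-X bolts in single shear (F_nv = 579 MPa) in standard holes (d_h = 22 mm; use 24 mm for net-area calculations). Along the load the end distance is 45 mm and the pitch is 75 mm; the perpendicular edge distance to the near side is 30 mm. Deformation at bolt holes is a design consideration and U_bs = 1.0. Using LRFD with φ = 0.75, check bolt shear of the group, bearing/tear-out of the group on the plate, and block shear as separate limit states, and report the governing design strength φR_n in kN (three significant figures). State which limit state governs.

Bolt shear: A_b = π·20²/4 = 314.2 mm²; R_n = 579 × 314.2 × 3 × 1 / 1000 = 545.7 kN → 0.75 × 545.7 = 409 kN.
Bearing: edge l_c = 34, r_n = 268.5 kN; interior l_c = 53, r_n = 315.8 kN; R_n = 268.5 + 2·315.8 = 900.1 kN → 675 kN.
Block shear: A_gv = 2730, A_nv = 1890, A_nt = 252 mm²; R_n = min(0.6F_uA_nv, 0.6F_yA_gv) + U_bs·F_u·A_nt = 651.4 kN → 489 kN.
Bolt shear governs: 409 kN.

409 kN (bolt shear governs)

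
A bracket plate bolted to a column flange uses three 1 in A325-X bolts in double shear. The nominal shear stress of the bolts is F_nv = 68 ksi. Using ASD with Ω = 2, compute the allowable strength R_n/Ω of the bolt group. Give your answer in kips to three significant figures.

A_b = π × 1² / 4 = 0.7854 in².
R_n = F_nv · A_b · n · n_s = 68 × 0.7854 × 3 × 2 = 320.4 kips.
Allowable strength R_n/Ω = 320.4 / 2 = 160 kips.

160 kips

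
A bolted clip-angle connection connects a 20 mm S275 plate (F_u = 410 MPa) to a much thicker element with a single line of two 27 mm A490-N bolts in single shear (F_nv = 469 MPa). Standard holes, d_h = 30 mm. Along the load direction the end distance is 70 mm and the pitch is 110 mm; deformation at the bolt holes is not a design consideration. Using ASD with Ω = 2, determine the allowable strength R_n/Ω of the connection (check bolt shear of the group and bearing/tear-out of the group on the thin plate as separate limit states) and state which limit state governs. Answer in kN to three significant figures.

269 kN (bolt shear governs)

Bolt shear: A_b = π·27²/4 = 572.6 mm²; R_n = 469 × 572.6 × 2 × 1 / 1000 = 537.1 kN → 537.1 / 2 = 269 kN.
Bearing (1.5 l_c t F_u ≤ 3.0 d t F_u): upper limit = 3.0·27·20·410 / 1000 = 664.2 kN.
  Edge l_c = 70 − 30/2 = 55 → r_n = 664.2 kN; interior l_c = 110 − 30 = 80 → r_n = 664.2 kN.
  R_n,bearing = 1·664.2 + 1·664.2 = 1328 kN → 1328 / 2 = 664 kN.
Bolt shear governs: 269 kN.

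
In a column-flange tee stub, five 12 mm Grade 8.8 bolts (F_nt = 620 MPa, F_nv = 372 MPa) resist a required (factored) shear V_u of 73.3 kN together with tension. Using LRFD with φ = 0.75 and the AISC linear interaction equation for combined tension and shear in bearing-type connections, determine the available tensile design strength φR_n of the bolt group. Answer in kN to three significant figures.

220 kN

A_b = π·12²/4 = 113.1 mm²; f_rv = 73.3 × 1000 / (5 × 113.1) = 129.6 MPa.
F'_nt = 1.3 F_nt − (F_nt / φF_nv) f_rv = 1.3·620 − (620/(0.75·372))·129.6 = 517.9 MPa, capped at F_nt → F'_nt = 517.9 MPa.
R_n = F'_nt · A_b · n = 517.9 × 113.1 × 5 / 1000 = 292.9 kN.
Design strength φR_n = 0.75 × 292.9 = 220 kN.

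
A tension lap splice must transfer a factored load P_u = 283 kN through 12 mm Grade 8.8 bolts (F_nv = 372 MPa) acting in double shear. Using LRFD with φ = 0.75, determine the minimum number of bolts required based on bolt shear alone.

5 bolts

A_b = π·12²/4 = 113.1 mm².
Per-bolt design strength φR_n = 0.75 × 372 × 113.1 × 2 / 1000 = 63.11 kN.
n ≥ 283 / 63.11 = 4.484 → use 5 bolts.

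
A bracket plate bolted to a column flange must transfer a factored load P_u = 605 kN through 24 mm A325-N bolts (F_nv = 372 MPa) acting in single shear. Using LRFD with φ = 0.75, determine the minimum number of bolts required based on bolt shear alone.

5 bolts

A_b = π·24²/4 = 452.4 mm².
Per-bolt design strength φR_n = 0.75 × 372 × 452.4 × 1 / 1000 = 126.2 kN.
n ≥ 605 / 126.2 = 4.793 → use 5 bolts.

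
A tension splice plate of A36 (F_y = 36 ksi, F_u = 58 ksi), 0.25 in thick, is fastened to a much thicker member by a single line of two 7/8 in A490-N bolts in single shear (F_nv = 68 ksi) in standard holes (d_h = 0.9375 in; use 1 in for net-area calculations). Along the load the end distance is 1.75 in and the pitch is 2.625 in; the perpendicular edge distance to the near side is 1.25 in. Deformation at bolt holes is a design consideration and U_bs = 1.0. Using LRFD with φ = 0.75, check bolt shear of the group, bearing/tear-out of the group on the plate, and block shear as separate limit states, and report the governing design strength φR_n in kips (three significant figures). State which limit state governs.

Bolt shear: A_b = π·0.875²/4 = 0.6013 in²; R_n = 68 × 0.6013 × 2 × 1 = 81.78 kips → 0.75 × 81.78 = 61.3 kips.
Bearing: edge l_c = 1.281, r_n = 22.29 kips; interior l_c = 1.688, r_n = 29.36 kips; R_n = 22.29 + 1·29.36 = 51.66 kips → 38.7 kips.
Block shear: A_gv = 1.094, A_nv = 0.7188, A_nt = 0.1875 in²; R_n = min(0.6F_uA_nv, 0.6F_yA_gv) + U_bs·F_u·A_nt = 34.5 kips → 25.9 kips.
Block shear governs: 25.9 kips.

25.9 kips (block shear governs)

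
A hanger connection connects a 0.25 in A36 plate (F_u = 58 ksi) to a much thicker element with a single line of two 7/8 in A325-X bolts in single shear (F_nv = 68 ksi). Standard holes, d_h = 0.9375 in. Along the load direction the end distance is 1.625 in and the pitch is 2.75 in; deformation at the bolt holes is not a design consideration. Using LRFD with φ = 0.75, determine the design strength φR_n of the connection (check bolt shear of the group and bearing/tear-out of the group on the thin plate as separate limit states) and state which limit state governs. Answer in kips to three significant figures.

Bolt shear: A_b = π·0.875²/4 = 0.6013 in²; R_n = 68 × 0.6013 × 2 × 1 = 81.78 kips → 0.75 × 81.78 = 61.3 kips.
Bearing (1.5 l_c t F_u ≤ 3.0 d t F_u): upper limit = 3.0·0.875·0.25·58 = 38.06 kips.
  Edge l_c = 1.625 − 0.9375/2 = 1.156 → r_n = 25.15 kips; interior l_c = 2.75 − 0.9375 = 1.812 → r_n = 38.06 kips.
  R_n,bearing = 1·25.15 + 1·38.06 = 63.21 kips → 0.75 × 63.21 = 47.4 kips.
Bearing governs: 47.4 kips.

47.4 kips (bearing governs)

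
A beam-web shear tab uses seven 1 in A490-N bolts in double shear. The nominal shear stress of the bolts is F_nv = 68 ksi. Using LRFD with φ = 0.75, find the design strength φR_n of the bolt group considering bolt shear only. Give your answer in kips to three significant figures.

561 kips

A_b = π × 1² / 4 = 0.7854 in².
R_n = F_nv · A_b · n · n_s = 68 × 0.7854 × 7 × 2 = 747.7 kips.
Design strength φR_n = 0.75 × 747.7 = 561 kips.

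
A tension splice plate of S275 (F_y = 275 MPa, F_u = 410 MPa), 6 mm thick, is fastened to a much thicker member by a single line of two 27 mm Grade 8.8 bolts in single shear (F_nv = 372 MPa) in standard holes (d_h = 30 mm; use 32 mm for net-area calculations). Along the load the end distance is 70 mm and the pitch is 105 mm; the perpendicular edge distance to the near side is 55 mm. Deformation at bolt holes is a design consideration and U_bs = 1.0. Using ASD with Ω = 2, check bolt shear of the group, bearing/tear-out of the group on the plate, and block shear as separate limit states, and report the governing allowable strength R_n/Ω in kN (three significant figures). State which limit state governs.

Bolt shear: A_b = π·27²/4 = 572.6 mm²; R_n = 372 × 572.6 × 2 × 1 / 1000 = 426 kN → 426 / 2 = 213 kN.
Bearing: edge l_c = 55, r_n = 159.4 kN; interior l_c = 75, r_n = 159.4 kN; R_n = 159.4 + 1·159.4 = 318.8 kN → 159 kN.
Block shear: A_gv = 1050, A_nv = 762, A_nt = 234 mm²; R_n = min(0.6F_uA_nv, 0.6F_yA_gv) + U_bs·F_u·A_nt = 269.2 kN → 135 kN.
Block shear governs: 135 kN.

135 kN (block shear governs)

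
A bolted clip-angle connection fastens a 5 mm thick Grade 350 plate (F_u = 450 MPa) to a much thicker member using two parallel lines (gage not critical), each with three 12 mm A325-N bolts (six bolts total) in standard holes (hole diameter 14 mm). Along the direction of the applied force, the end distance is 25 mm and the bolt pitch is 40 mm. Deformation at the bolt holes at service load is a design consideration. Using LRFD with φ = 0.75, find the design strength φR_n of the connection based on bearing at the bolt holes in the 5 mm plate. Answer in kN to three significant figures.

Per bolt r_n = 1.2 l_c t F_u ≤ 2.4 d t F_u; upper limit = 2.4 × 12 × 5 × 450 / 1000 = 64.8 kN.
Edge bolt: l_c = 25 − 14/2 = 18 mm → 1.2 × 18 × 5 × 450 / 1000 = 48.6 → r_n = 48.6 kN.
Interior bolts: l_c = 40 − 14 = 26 mm → 1.2 × 26 × 5 × 450 / 1000 = 70.2 → r_n = 64.8 kN.
R_n = 2 × 48.6 + 4 × 64.8 = 356.4 kN.
Design strength φR_n = 0.75 × 356.4 = 267 kN.

267 kN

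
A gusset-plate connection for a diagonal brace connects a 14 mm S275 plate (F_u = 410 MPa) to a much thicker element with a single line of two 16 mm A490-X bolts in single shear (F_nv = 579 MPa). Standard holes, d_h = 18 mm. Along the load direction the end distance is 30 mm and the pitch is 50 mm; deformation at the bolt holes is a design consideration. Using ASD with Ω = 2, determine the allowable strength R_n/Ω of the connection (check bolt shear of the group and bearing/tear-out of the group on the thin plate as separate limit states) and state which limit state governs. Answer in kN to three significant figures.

Bolt shear: A_b = π·16²/4 = 201.1 mm²; R_n = 579 × 201.1 × 2 × 1 / 1000 = 232.8 kN → 232.8 / 2 = 116 kN.
Bearing (1.2 l_c t F_u ≤ 2.4 d t F_u): upper limit = 2.4·16·14·410 / 1000 = 220.4 kN.
  Edge l_c = 30 − 18/2 = 21 → r_n = 144.6 kN; interior l_c = 50 − 18 = 32 → r_n = 220.4 kN.
  R_n,bearing = 1·144.6 + 1·220.4 = 365.1 kN → 365.1 / 2 = 183 kN.
Bolt shear governs: 116 kN.

116 kN (bolt shear governs)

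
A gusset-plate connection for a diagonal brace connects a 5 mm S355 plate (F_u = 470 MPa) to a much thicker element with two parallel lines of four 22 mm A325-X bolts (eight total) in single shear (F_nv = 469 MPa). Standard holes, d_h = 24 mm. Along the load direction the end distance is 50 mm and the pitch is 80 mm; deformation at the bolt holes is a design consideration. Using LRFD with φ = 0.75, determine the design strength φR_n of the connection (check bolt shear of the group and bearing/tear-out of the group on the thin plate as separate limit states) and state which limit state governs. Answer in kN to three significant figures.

719 kN (bearing governs)

Bolt shear: A_b = π·22²/4 = 380.1 mm²; R_n = 469 × 380.1 × 8 × 1 / 1000 = 1426 kN → 0.75 × 1426 = 1070 kN.
Bearing (1.2 l_c t F_u ≤ 2.4 d t F_u): upper limit = 2.4·22·5·470 / 1000 = 124.1 kN.
  Edge l_c = 50 − 24/2 = 38 → r_n = 107.2 kN; interior l_c = 80 − 24 = 56 → r_n = 124.1 kN.
  R_n,bearing = 2·107.2 + 6·124.1 = 958.8 kN → 0.75 × 958.8 = 719 kN.
Bearing governs: 719 kN.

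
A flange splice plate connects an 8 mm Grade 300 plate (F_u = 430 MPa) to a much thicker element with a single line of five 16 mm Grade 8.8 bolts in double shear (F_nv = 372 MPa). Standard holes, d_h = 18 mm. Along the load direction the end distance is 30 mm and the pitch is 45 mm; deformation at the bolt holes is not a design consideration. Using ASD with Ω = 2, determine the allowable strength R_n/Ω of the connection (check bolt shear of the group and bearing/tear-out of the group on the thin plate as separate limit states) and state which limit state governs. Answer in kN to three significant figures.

333 kN (bearing governs)

Bolt shear: A_b = π·16²/4 = 201.1 mm²; R_n = 372 × 201.1 × 5 × 2 / 1000 = 748 kN → 748 / 2 = 374 kN.
Bearing (1.5 l_c t F_u ≤ 3.0 d t F_u): upper limit = 3.0·16·8·430 / 1000 = 165.1 kN.
  Edge l_c = 30 − 18/2 = 21 → r_n = 108.4 kN; interior l_c = 45 − 18 = 27 → r_n = 139.3 kN.
  R_n,bearing = 1·108.4 + 4·139.3 = 665.6 kN → 665.6 / 2 = 333 kN.
Bearing governs: 333 kN.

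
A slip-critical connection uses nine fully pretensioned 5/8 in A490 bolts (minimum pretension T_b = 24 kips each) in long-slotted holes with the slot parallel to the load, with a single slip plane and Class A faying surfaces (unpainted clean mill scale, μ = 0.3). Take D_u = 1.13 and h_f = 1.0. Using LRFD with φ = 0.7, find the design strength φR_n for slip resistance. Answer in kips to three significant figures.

51.3 kips

R_n = μ · D_u · h_f · T_b · n_s · n_b = 0.3 × 1.13 × 1.0 × 24 × 1 × 9 = 73.22 kips.
Design strength φR_n = 0.7 × 73.22 = 51.3 kips.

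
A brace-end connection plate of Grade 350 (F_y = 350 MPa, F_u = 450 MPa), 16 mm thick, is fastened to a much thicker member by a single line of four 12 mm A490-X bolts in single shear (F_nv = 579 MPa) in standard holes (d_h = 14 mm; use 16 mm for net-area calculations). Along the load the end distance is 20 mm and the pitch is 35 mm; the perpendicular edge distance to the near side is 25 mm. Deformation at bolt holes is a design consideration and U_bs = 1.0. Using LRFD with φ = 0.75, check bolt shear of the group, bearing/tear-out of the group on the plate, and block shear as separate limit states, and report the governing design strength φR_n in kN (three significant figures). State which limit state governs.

Bolt shear: A_b = π·12²/4 = 113.1 mm²; R_n = 579 × 113.1 × 4 × 1 / 1000 = 261.9 kN → 0.75 × 261.9 = 196 kN.
Bearing: edge l_c = 13, r_n = 112.3 kN; interior l_c = 21, r_n = 181.4 kN; R_n = 112.3 + 3·181.4 = 656.6 kN → 492 kN.
Block shear: A_gv = 2000, A_nv = 1104, A_nt = 272 mm²; R_n = min(0.6F_uA_nv, 0.6F_yA_gv) + U_bs·F_u·A_nt = 420.5 kN → 315 kN.
Bolt shear governs: 196 kN.

196 kN (bolt shear governs)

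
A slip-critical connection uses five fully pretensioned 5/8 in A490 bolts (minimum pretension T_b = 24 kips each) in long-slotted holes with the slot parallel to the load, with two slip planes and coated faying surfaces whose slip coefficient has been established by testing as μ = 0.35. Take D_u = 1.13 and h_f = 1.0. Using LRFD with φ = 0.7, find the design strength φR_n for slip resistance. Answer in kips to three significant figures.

R_n = μ · D_u · h_f · T_b · n_s · n_b = 0.35 × 1.13 × 1.0 × 24 × 2 × 5 = 94.92 kips.
Design strength φR_n = 0.7 × 94.92 = 66.4 kips.

66.4 kips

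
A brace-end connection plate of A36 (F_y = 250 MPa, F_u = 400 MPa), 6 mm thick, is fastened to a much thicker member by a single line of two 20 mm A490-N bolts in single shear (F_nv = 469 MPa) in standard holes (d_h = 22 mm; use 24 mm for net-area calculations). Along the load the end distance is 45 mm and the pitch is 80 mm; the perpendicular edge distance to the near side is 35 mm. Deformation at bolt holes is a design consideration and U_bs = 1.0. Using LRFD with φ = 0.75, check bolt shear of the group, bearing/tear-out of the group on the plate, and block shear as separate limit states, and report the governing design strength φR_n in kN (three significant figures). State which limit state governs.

Bolt shear: A_b = π·20²/4 = 314.2 mm²; R_n = 469 × 314.2 × 2 × 1 / 1000 = 294.7 kN → 0.75 × 294.7 = 221 kN.
Bearing: edge l_c = 34, r_n = 97.92 kN; interior l_c = 58, r_n = 115.2 kN; R_n = 97.92 + 1·115.2 = 213.1 kN → 160 kN.
Block shear: A_gv = 750, A_nv = 534, A_nt = 138 mm²; R_n = min(0.6F_uA_nv, 0.6F_yA_gv) + U_bs·F_u·A_nt = 167.7 kN → 126 kN.
Block shear governs: 126 kN.

126 kN (block shear governs)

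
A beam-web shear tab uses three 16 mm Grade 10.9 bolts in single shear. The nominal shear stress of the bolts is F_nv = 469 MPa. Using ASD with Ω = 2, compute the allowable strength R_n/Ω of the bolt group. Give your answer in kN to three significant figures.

A_b = π × 16² / 4 = 201.1 mm².
R_n = F_nv · A_b · n · n_s = 469 × 201.1 × 3 × 1 / 1000 = 282.9 kN.
Allowable strength R_n/Ω = 282.9 / 2 = 141 kN.

141 kN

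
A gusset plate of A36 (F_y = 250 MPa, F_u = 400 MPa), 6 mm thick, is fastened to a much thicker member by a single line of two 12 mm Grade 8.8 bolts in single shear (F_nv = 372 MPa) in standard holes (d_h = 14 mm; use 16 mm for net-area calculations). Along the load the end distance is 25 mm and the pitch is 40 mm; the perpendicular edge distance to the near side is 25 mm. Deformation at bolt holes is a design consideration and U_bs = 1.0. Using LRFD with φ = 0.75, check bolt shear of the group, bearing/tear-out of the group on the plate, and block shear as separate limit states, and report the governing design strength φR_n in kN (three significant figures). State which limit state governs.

63.1 kN (bolt shear governs)

Bolt shear: A_b = π·12²/4 = 113.1 mm²; R_n = 372 × 113.1 × 2 × 1 / 1000 = 84.14 kN → 0.75 × 84.14 = 63.1 kN.
Bearing: edge l_c = 18, r_n = 51.84 kN; interior l_c = 26, r_n = 69.12 kN; R_n = 51.84 + 1·69.12 = 121 kN → 90.7 kN.
Block shear: A_gv = 390, A_nv = 246, A_nt = 102 mm²; R_n = min(0.6F_uA_nv, 0.6F_yA_gv) + U_bs·F_u·A_nt = 99.3 kN → 74.5 kN.
Bolt shear governs: 63.1 kN.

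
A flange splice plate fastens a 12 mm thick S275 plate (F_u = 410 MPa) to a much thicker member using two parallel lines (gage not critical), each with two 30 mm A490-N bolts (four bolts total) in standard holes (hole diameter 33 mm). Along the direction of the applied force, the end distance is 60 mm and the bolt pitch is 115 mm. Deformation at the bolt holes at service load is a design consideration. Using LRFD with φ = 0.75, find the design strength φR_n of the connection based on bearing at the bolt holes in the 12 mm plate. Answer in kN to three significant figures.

Per bolt r_n = 1.2 l_c t F_u ≤ 2.4 d t F_u; upper limit = 2.4 × 30 × 12 × 410 / 1000 = 354.2 kN.
Edge bolt: l_c = 60 − 33/2 = 43.5 mm → 1.2 × 43.5 × 12 × 410 / 1000 = 256.8 → r_n = 256.8 kN.
Interior bolts: l_c = 115 − 33 = 82 mm → 1.2 × 82 × 12 × 410 / 1000 = 484.1 → r_n = 354.2 kN.
R_n = 2 × 256.8 + 2 × 354.2 = 1222 kN.
Design strength φR_n = 0.75 × 1222 = 917 kN.

917 kN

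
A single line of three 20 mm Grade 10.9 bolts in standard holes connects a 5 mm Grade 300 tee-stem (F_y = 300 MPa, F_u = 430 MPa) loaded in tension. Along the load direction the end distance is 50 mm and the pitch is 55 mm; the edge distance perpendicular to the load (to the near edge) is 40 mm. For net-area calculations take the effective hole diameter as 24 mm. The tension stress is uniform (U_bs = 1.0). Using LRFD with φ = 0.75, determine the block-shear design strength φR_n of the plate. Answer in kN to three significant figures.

142 kN

Shear plane L_v = 50 + 2·55 = 160 mm; A_gv = 160 × 5 = 800 mm².
A_nv = (160 − 2.5·24) × 5 = 500 mm².
A_nt = (40 − 0.5·24) × 5 = 140 mm².
0.6 F_u A_nv = 129 kN; 0.6 F_y A_gv = 144 kN → shear rupture governs the shear term.
R_n = 129 + 1.0 × 430 × 140 / 1000 = 189.2 kN.
Design strength φR_n = 0.75 × 189.2 = 142 kN.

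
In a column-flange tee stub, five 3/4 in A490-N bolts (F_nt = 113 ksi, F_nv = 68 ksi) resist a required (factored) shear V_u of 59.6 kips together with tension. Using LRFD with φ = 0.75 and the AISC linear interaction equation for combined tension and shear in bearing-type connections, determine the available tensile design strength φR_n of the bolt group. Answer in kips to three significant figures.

144 kips

A_b = π·0.75²/4 = 0.4418 in²; f_rv = 59.6 / (5 × 0.4418) = 26.98 ksi.
F'_nt = 1.3 F_nt − (F_nt / φF_nv) f_rv = 1.3·113 − (113/(0.75·68))·26.98 = 87.12 ksi, capped at F_nt → F'_nt = 87.12 ksi.
R_n = F'_nt · A_b · n = 87.12 × 0.4418 × 5 = 192.4 kips.
Design strength φR_n = 0.75 × 192.4 = 144 kips.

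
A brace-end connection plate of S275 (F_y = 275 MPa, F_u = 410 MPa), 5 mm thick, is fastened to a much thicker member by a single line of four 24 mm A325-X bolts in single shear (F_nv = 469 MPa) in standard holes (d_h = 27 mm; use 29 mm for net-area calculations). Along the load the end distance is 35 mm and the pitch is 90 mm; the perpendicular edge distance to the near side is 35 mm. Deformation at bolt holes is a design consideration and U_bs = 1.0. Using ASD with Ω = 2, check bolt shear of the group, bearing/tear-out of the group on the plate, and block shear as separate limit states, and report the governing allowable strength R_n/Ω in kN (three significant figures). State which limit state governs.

146 kN (block shear governs)

Bolt shear: A_b = π·24²/4 = 452.4 mm²; R_n = 469 × 452.4 × 4 × 1 / 1000 = 848.7 kN → 848.7 / 2 = 424 kN.
Bearing: edge l_c = 21.5, r_n = 52.89 kN; interior l_c = 63, r_n = 118.1 kN; R_n = 52.89 + 3·118.1 = 407.1 kN → 204 kN.
Block shear: A_gv = 1525, A_nv = 1018, A_nt = 102.5 mm²; R_n = min(0.6F_uA_nv, 0.6F_yA_gv) + U_bs·F_u·A_nt = 292.3 kN → 146 kN.
Block shear governs: 146 kN.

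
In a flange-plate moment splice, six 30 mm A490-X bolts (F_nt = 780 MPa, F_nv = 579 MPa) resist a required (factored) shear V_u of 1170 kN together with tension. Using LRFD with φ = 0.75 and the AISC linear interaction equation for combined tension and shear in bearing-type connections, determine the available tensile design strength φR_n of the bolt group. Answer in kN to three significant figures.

A_b = π·30²/4 = 706.9 mm²; f_rv = 1170 × 1000 / (6 × 706.9) = 275.9 MPa.
F'_nt = 1.3 F_nt − (F_nt / φF_nv) f_rv = 1.3·780 − (780/(0.75·579))·275.9 = 518.5 MPa, capped at F_nt → F'_nt = 518.5 MPa.
R_n = F'_nt · A_b · n = 518.5 × 706.9 × 6 / 1000 = 2199 kN.
Design strength φR_n = 0.75 × 2199 = 1650 kN.

1650 kN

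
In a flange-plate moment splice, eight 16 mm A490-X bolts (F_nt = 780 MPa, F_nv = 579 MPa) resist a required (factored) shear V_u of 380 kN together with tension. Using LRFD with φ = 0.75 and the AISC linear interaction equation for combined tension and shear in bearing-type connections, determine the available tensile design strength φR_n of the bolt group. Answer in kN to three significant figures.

A_b = π·16²/4 = 201.1 mm²; f_rv = 380 × 1000 / (8 × 201.1) = 236.2 MPa.
F'_nt = 1.3 F_nt − (F_nt / φF_nv) f_rv = 1.3·780 − (780/(0.75·579))·236.2 = 589.7 MPa, capped at F_nt → F'_nt = 589.7 MPa.
R_n = F'_nt · A_b · n = 589.7 × 201.1 × 8 / 1000 = 948.5 kN.
Design strength φR_n = 0.75 × 948.5 = 711 kN.

711 kN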